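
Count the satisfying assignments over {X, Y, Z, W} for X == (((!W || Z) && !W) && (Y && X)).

10

Initial set: {(X == (((!W || Z) && !W) && (Y && X)))}.
(X == (((!W || Z) && !W) && (Y && X))): β-rule — branch into X, (((!W || Z) && !W) && (Y && X))  //  !X, !(((!W || Z) && !W) && (Y && X)).
  branch 1 (add X, (((!W || Z) && !W) && (Y && X))):
    (((!W || Z) && !W) && (Y && X)): α-rule — add ((!W || Z) && !W), (Y && X).
    ((!W || Z) && !W): α-rule — add (!W || Z), !W.
    (Y && X): α-rule — add Y, X.
    (!W || Z): β-rule — branch into !W  //  Z.
      branch 1.1 (add !W):
        ○ open, literals {W=F, X=T, Y=T}.
      branch 1.2 (add Z):
        ○ open, literals {W=F, X=T, Y=T, Z=T}.
  branch 2 (add !X, !(((!W || Z) && !W) && (Y && X))):
    !(((!W || Z) && !W) && (Y && X)): β-rule — branch into !((!W || Z) && !W)  //  !(Y && X).
      branch 2.1 (add !((!W || Z) && !W)):
        !((!W || Z) && !W): β-rule — branch into !(!W || Z)  //  !!W.
          branch 2.1.1 (add !(!W || Z)):
            !(!W || Z): α-rule — add !!W, !Z.
            ○ open, literals {W=T, X=F, Z=F}.
          branch 2.1.2 (add !!W):
            ○ open, literals {W=T, X=F}.
      branch 2.2 (add !(Y && X)):
        !(Y && X): β-rule — branch into !Y  //  !X.
          branch 2.2.1 (add !Y):
            ○ open, literals {X=F, Y=F}.
          branch 2.2.2 (add !X):
            ○ open, literals {X=F}.
0 branches closed, 6 open.
Each open branch fixes some atoms; the unmentioned ones are free. Counting distinct full assignments: branch {W=F, X=T, Y=T} (Z) contributes 2 new; branch {W=F, X=T, Y=T, Z=T} (none free) contributes 0 new; branch {W=T, X=F, Z=F} (Y) contributes 2 new; branch {W=T, X=F} (Y, Z) contributes 2 new; branch {X=F, Y=F} (Z, W) contributes 2 new; branch {X=F} (Y, Z, W) contributes 2 new. Total: 10.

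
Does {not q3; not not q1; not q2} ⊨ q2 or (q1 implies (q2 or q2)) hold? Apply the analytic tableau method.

Initial set: {not q3; not not q1; not q2; not (q2 or (q1 implies (q2 or q2)))}.
not not q1: drop double negation, giving q1.
not (q2 or (q1 implies (q2 or q2))): α-rule — add not q2, not (q1 implies (q2 or q2)).
not (q1 implies (q2 or q2)): α-rule — add q1, not (q2 or q2).
not (q2 or q2): α-rule — add not q2, not q2.
○ open, literals {q1=1, q2=0, q3=0}.
0 branches closed, 1 open.
An open branch gives a countermodel: q1=1, q2=0, q3=0 (unmentioned atoms arbitrary); the premises hold there but the conclusion fails.

No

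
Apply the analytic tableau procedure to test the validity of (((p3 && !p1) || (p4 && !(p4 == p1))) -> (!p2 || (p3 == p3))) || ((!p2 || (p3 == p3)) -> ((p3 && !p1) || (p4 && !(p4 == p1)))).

Valid

Assume the negation and expand:
Initial set: {!((((p3 && !p1) || (p4 && !(p4 == p1))) -> (!p2 || (p3 == p3))) || ((!p2 || (p3 == p3)) -> ((p3 && !p1) || (p4 && !(p4 == p1)))))}.
!((((p3 && !p1) || (p4 && !(p4 == p1))) -> (!p2 || (p3 == p3))) || ((!p2 || (p3 == p3)) -> ((p3 && !p1) || (p4 && !(p4 == p1))))): α-rule — add !(((p3 && !p1) || (p4 && !(p4 == p1))) -> (!p2 || (p3 == p3))), !((!p2 || (p3 == p3)) -> ((p3 && !p1) || (p4 && !(p4 == p1)))).
!(((p3 && !p1) || (p4 && !(p4 == p1))) -> (!p2 || (p3 == p3))): α-rule — add ((p3 && !p1) || (p4 && !(p4 == p1))), !(!p2 || (p3 == p3)).
!((!p2 || (p3 == p3)) -> ((p3 && !p1) || (p4 && !(p4 == p1)))): α-rule — add (!p2 || (p3 == p3)), !((p3 && !p1) || (p4 && !(p4 == p1))).
!(!p2 || (p3 == p3)): α-rule — add !!p2, !(p3 == p3).
!((p3 && !p1) || (p4 && !(p4 == p1))): α-rule — add !(p3 && !p1), !(p4 && !(p4 == p1)).
((p3 && !p1) || (p4 && !(p4 == p1))): β-rule — branch into (p3 && !p1)  //  (p4 && !(p4 == p1)).
  branch 1 (add (p3 && !p1)):
    (p3 && !p1): α-rule — add p3, !p1.
    (!p2 || (p3 == p3)): β-rule — branch into !p2  //  (p3 == p3).
      branch 1.1 (add !p2):
        × closes — contains both p2 and !p2.
      branch 1.2 (add (p3 == p3)):
        !(p3 == p3): β-rule — branch into p3, !p3  //  !p3, p3.
          branch 1.2.1 (add p3, !p3):
            × closes — contains both p3 and !p3.
          branch 1.2.2 (add !p3, p3):
            × closes — contains both p3 and !p3.
  branch 2 (add (p4 && !(p4 == p1))):
    (p4 && !(p4 == p1)): α-rule — add p4, !(p4 == p1).
    (!p2 || (p3 == p3)): β-rule — branch into !p2  //  (p3 == p3).
      branch 2.1 (add !p2):
        × closes — contains both p2 and !p2.
      branch 2.2 (add (p3 == p3)):
        !(p3 == p3): β-rule — branch into p3, !p3  //  !p3, p3.
          branch 2.2.1 (add p3, !p3):
            × closes — contains both p3 and !p3.
          branch 2.2.2 (add !p3, p3):
            × closes — contains both p3 and !p3.
All 6 branches close.
Every branch closed, so the negation is unsatisfiable and the formula is valid.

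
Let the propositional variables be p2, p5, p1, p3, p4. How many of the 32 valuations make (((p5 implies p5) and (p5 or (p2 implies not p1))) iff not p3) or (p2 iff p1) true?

24

Initial set: {((((p5 implies p5) and (p5 or (p2 implies not p1))) iff not p3) or (p2 iff p1))}.
((((p5 implies p5) and (p5 or (p2 implies not p1))) iff not p3) or (p2 iff p1)): β-rule — branch into (((p5 implies p5) and (p5 or (p2 implies not p1))) iff not p3)  //  (p2 iff p1).
  branch 1 (add (((p5 implies p5) and (p5 or (p2 implies not p1))) iff not p3)):
    (((p5 implies p5) and (p5 or (p2 implies not p1))) iff not p3): β-rule — branch into ((p5 implies p5) and (p5 or (p2 implies not p1))), not p3  //  not ((p5 implies p5) and (p5 or (p2 implies not p1))), not not p3.
      branch 1.1 (add ((p5 implies p5) and (p5 or (p2 implies not p1))), not p3):
        ((p5 implies p5) and (p5 or (p2 implies not p1))): α-rule — add (p5 implies p5), (p5 or (p2 implies not p1)).
        (p5 implies p5): β-rule — branch into not p5  //  p5.
          branch 1.1.1 (add not p5):
            (p5 or (p2 implies not p1)): β-rule — branch into p5  //  (p2 implies not p1).
              branch 1.1.1.1 (add p5):
                × closes — contains both p5 and not p5.
              branch 1.1.1.2 (add (p2 implies not p1)):
                (p2 implies not p1): β-rule — branch into not p2  //  not p1.
                  branch 1.1.1.2.1 (add not p2):
                    ○ open, literals {p2=0, p3=0, p5=0}.
                  branch 1.1.1.2.2 (add not p1):
                    ○ open, literals {p1=0, p3=0, p5=0}.
          branch 1.1.2 (add p5):
            (p5 or (p2 implies not p1)): β-rule — branch into p5  //  (p2 implies not p1).
              branch 1.1.2.1 (add p5):
                ○ open, literals {p3=0, p5=1}.
              branch 1.1.2.2 (add (p2 implies not p1)):
                (p2 implies not p1): β-rule — branch into not p2  //  not p1.
                  branch 1.1.2.2.1 (add not p2):
                    ○ open, literals {p2=0, p3=0, p5=1}.
                  branch 1.1.2.2.2 (add not p1):
                    ○ open, literals {p1=0, p3=0, p5=1}.
      branch 1.2 (add not ((p5 implies p5) and (p5 or (p2 implies not p1))), not not p3):
        not ((p5 implies p5) and (p5 or (p2 implies not p1))): β-rule — branch into not (p5 implies p5)  //  not (p5 or (p2 implies not p1)).
          branch 1.2.1 (add not (p5 implies p5)):
            not (p5 implies p5): α-rule — add p5, not p5.
            × closes — contains both p5 and not p5.
          branch 1.2.2 (add not (p5 or (p2 implies not p1))):
            not (p5 or (p2 implies not p1)): α-rule — add not p5, not (p2 implies not p1).
            not (p2 implies not p1): α-rule — add p2, not not p1.
            ○ open, literals {p1=1, p2=1, p3=1, p5=0}.
  branch 2 (add (p2 iff p1)):
    (p2 iff p1): β-rule — branch into p2, p1  //  not p2, not p1.
      branch 2.1 (add p2, p1):
        ○ open, literals {p1=1, p2=1}.
      branch 2.2 (add not p2, not p1):
        ○ open, literals {p1=0, p2=0}.
2 branches closed, 8 open.
Each open branch fixes some atoms; the unmentioned ones are free. Counting distinct full assignments: branch {p2=0, p3=0, p5=0} (p1, p4) contributes 4 new; branch {p1=0, p3=0, p5=0} (p2, p4) contributes 2 new; branch {p3=0, p5=1} (p2, p1, p4) contributes 8 new; branch {p2=0, p3=0, p5=1} (p1, p4) contributes 0 new; branch {p1=0, p3=0, p5=1} (p2, p4) contributes 0 new; branch {p1=1, p2=1, p3=1, p5=0} (p4) contributes 2 new; branch {p1=1, p2=1} (p5, p3, p4) contributes 4 new; branch {p1=0, p2=0} (p5, p3, p4) contributes 4 new. Total: 24.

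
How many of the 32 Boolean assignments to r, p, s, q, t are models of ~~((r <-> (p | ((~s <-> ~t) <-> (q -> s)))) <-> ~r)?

8

Initial set: {~~((r <-> (p | ((~s <-> ~t) <-> (q -> s)))) <-> ~r)}.
~~((r <-> (p | ((~s <-> ~t) <-> (q -> s)))) <-> ~r): drop double negation, giving ((r <-> (p | ((~s <-> ~t) <-> (q -> s)))) <-> ~r).
((r <-> (p | ((~s <-> ~t) <-> (q -> s)))) <-> ~r): β-rule — branch into (r <-> (p | ((~s <-> ~t) <-> (q -> s)))), ~r  //  ~(r <-> (p | ((~s <-> ~t) <-> (q -> s)))), ~~r.
  branch 1 (add (r <-> (p | ((~s <-> ~t) <-> (q -> s)))), ~r):
    (r <-> (p | ((~s <-> ~t) <-> (q -> s)))): β-rule — branch into r, (p | ((~s <-> ~t) <-> (q -> s)))  //  ~r, ~(p | ((~s <-> ~t) <-> (q -> s))).
      branch 1.1 (add r, (p | ((~s <-> ~t) <-> (q -> s)))):
        × closes — contains both r and ~r.
      branch 1.2 (add ~r, ~(p | ((~s <-> ~t) <-> (q -> s)))):
        ~(p | ((~s <-> ~t) <-> (q -> s))): α-rule — add ~p, ~((~s <-> ~t) <-> (q -> s)).
        ~((~s <-> ~t) <-> (q -> s)): β-rule — branch into (~s <-> ~t), ~(q -> s)  //  ~(~s <-> ~t), (q -> s).
          branch 1.2.1 (add (~s <-> ~t), ~(q -> s)):
            ~(q -> s): α-rule — add q, ~s.
            (~s <-> ~t): β-rule — branch into ~s, ~t  //  ~~s, ~~t.
              branch 1.2.1.1 (add ~s, ~t):
                ○ open, literals {p=false, q=true, r=false, s=false, t=false}.
              branch 1.2.1.2 (add ~~s, ~~t):
                × closes — contains both s and ~s.
          branch 1.2.2 (add ~(~s <-> ~t), (q -> s)):
            ~(~s <-> ~t): β-rule — branch into ~s, ~~t  //  ~~s, ~t.
              branch 1.2.2.1 (add ~s, ~~t):
                (q -> s): β-rule — branch into ~q  //  s.
                  branch 1.2.2.1.1 (add ~q):
                    ○ open, literals {p=false, q=false, r=false, s=false, t=true}.
                  branch 1.2.2.1.2 (add s):
                    × closes — contains both s and ~s.
              branch 1.2.2.2 (add ~~s, ~t):
                (q -> s): β-rule — branch into ~q  //  s.
                  branch 1.2.2.2.1 (add ~q):
                    ○ open, literals {p=false, q=false, r=false, s=true, t=false}.
                  branch 1.2.2.2.2 (add s):
                    ○ open, literals {p=false, r=false, s=true, t=false}.
  branch 2 (add ~(r <-> (p | ((~s <-> ~t) <-> (q -> s)))), ~~r):
    ~(r <-> (p | ((~s <-> ~t) <-> (q -> s)))): β-rule — branch into r, ~(p | ((~s <-> ~t) <-> (q -> s)))  //  ~r, (p | ((~s <-> ~t) <-> (q -> s))).
      branch 2.1 (add r, ~(p | ((~s <-> ~t) <-> (q -> s)))):
        ~(p | ((~s <-> ~t) <-> (q -> s))): α-rule — add ~p, ~((~s <-> ~t) <-> (q -> s)).
        ~((~s <-> ~t) <-> (q -> s)): β-rule — branch into (~s <-> ~t), ~(q -> s)  //  ~(~s <-> ~t), (q -> s).
          branch 2.1.1 (add (~s <-> ~t), ~(q -> s)):
            ~(q -> s): α-rule — add q, ~s.
            (~s <-> ~t): β-rule — branch into ~s, ~t  //  ~~s, ~~t.
              branch 2.1.1.1 (add ~s, ~t):
                ○ open, literals {p=false, q=true, r=true, s=false, t=false}.
              branch 2.1.1.2 (add ~~s, ~~t):
                × closes — contains both s and ~s.
          branch 2.1.2 (add ~(~s <-> ~t), (q -> s)):
            ~(~s <-> ~t): β-rule — branch into ~s, ~~t  //  ~~s, ~t.
              branch 2.1.2.1 (add ~s, ~~t):
                (q -> s): β-rule — branch into ~q  //  s.
                  branch 2.1.2.1.1 (add ~q):
                    ○ open, literals {p=false, q=false, r=true, s=false, t=true}.
                  branch 2.1.2.1.2 (add s):
                    × closes — contains both s and ~s.
              branch 2.1.2.2 (add ~~s, ~t):
                (q -> s): β-rule — branch into ~q  //  s.
                  branch 2.1.2.2.1 (add ~q):
                    ○ open, literals {p=false, q=false, r=true, s=true, t=false}.
                  branch 2.1.2.2.2 (add s):
                    ○ open, literals {p=false, r=true, s=true, t=false}.
      branch 2.2 (add ~r, (p | ((~s <-> ~t) <-> (q -> s)))):
        × closes — contains both r and ~r.
6 branches closed, 8 open.
Each open branch fixes some atoms; the unmentioned ones are free. Counting distinct full assignments: branch {p=false, q=true, r=false, s=false, t=false} (none free) contributes 1 new; branch {p=false, q=false, r=false, s=false, t=true} (none free) contributes 1 new; branch {p=false, q=false, r=false, s=true, t=false} (none free) contributes 1 new; branch {p=false, r=false, s=true, t=false} (q) contributes 1 new; branch {p=false, q=true, r=true, s=false, t=false} (none free) contributes 1 new; branch {p=false, q=false, r=true, s=false, t=true} (none free) contributes 1 new; branch {p=false, q=false, r=true, s=true, t=false} (none free) contributes 1 new; branch {p=false, r=true, s=true, t=false} (q) contributes 1 new. Total: 8.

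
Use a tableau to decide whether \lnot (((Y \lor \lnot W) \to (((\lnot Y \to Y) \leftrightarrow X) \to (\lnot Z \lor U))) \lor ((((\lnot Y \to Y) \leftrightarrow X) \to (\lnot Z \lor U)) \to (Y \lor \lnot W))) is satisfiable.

Initial set: {\lnot (((Y \lor \lnot W) \to (((\lnot Y \to Y) \leftrightarrow X) \to (\lnot Z \lor U))) \lor ((((\lnot Y \to Y) \leftrightarrow X) \to (\lnot Z \lor U)) \to (Y \lor \lnot W)))}.
\lnot (((Y \lor \lnot W) \to (((\lnot Y \to Y) \leftrightarrow X) \to (\lnot Z \lor U))) \lor ((((\lnot Y \to Y) \leftrightarrow X) \to (\lnot Z \lor U)) \to (Y \lor \lnot W))): α-rule — add \lnot ((Y \lor \lnot W) \to (((\lnot Y \to Y) \leftrightarrow X) \to (\lnot Z \lor U))), \lnot ((((\lnot Y \to Y) \leftrightarrow X) \to (\lnot Z \lor U)) \to (Y \lor \lnot W)).
\lnot ((Y \lor \lnot W) \to (((\lnot Y \to Y) \leftrightarrow X) \to (\lnot Z \lor U))): α-rule — add (Y \lor \lnot W), \lnot (((\lnot Y \to Y) \leftrightarrow X) \to (\lnot Z \lor U)).
\lnot ((((\lnot Y \to Y) \leftrightarrow X) \to (\lnot Z \lor U)) \to (Y \lor \lnot W)): α-rule — add (((\lnot Y \to Y) \leftrightarrow X) \to (\lnot Z \lor U)), \lnot (Y \lor \lnot W).
\lnot (((\lnot Y \to Y) \leftrightarrow X) \to (\lnot Z \lor U)): α-rule — add ((\lnot Y \to Y) \leftrightarrow X), \lnot (\lnot Z \lor U).
\lnot (Y \lor \lnot W): α-rule — add \lnot Y, \lnot \lnot W.
\lnot (\lnot Z \lor U): α-rule — add \lnot \lnot Z, \lnot U.
(Y \lor \lnot W): β-rule — branch into Y  //  \lnot W.
  branch 1 (add Y):
    × closes — contains both Y and \lnot Y.
  branch 2 (add \lnot W):
    × closes — contains both W and \lnot W.
All 2 branches close.
Every branch closed; the formula is unsatisfiable.

Unsatisfiable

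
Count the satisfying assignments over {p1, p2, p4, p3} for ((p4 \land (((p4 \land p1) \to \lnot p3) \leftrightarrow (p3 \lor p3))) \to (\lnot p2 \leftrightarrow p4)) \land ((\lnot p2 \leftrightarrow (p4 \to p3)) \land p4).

Initial set: {T (((p4 \land (((p4 \land p1) \to \lnot p3) \leftrightarrow (p3 \lor p3))) \to (\lnot p2 \leftrightarrow p4)) \land ((\lnot p2 \leftrightarrow (p4 \to p3)) \land p4))}.
T (((p4 \land (((p4 \land p1) \to \lnot p3) \leftrightarrow (p3 \lor p3))) \to (\lnot p2 \leftrightarrow p4)) \land ((\lnot p2 \leftrightarrow (p4 \to p3)) \land p4)): α-rule — add T ((p4 \land (((p4 \land p1) \to \lnot p3) \leftrightarrow (p3 \lor p3))) \to (\lnot p2 \leftrightarrow p4)), T ((\lnot p2 \leftrightarrow (p4 \to p3)) \land p4).
T ((\lnot p2 \leftrightarrow (p4 \to p3)) \land p4): α-rule — add T (\lnot p2 \leftrightarrow (p4 \to p3)), T p4.
T ((p4 \land (((p4 \land p1) \to \lnot p3) \leftrightarrow (p3 \lor p3))) \to (\lnot p2 \leftrightarrow p4)): β-rule — branch into F (p4 \land (((p4 \land p1) \to \lnot p3) \leftrightarrow (p3 \lor p3)))  //  T (\lnot p2 \leftrightarrow p4).
  branch 1 (add F (p4 \land (((p4 \land p1) \to \lnot p3) \leftrightarrow (p3 \lor p3)))):
    T (\lnot p2 \leftrightarrow (p4 \to p3)): β-rule — branch into T \lnot p2, T (p4 \to p3)  //  F \lnot p2, F (p4 \to p3).
      branch 1.1 (add T \lnot p2, T (p4 \to p3)):
        F (p4 \land (((p4 \land p1) \to \lnot p3) \leftrightarrow (p3 \lor p3))): β-rule — branch into F p4  //  F (((p4 \land p1) \to \lnot p3) \leftrightarrow (p3 \lor p3)).
          branch 1.1.1 (add F p4):
            × closes — contains both p4 and \lnot p4.
          branch 1.1.2 (add F (((p4 \land p1) \to \lnot p3) \leftrightarrow (p3 \lor p3))):
            T (p4 \to p3): β-rule — branch into F p4  //  T p3.
              branch 1.1.2.1 (add F p4):
                × closes — contains both p4 and \lnot p4.
              branch 1.1.2.2 (add T p3):
                F (((p4 \land p1) \to \lnot p3) \leftrightarrow (p3 \lor p3)): β-rule — branch into T ((p4 \land p1) \to \lnot p3), F (p3 \lor p3)  //  F ((p4 \land p1) \to \lnot p3), T (p3 \lor p3).
                  branch 1.1.2.2.1 (add T ((p4 \land p1) \to \lnot p3), F (p3 \lor p3)):
                    F (p3 \lor p3): α-rule — add F p3, F p3.
                    × closes — contains both p3 and \lnot p3.
                  branch 1.1.2.2.2 (add F ((p4 \land p1) \to \lnot p3), T (p3 \lor p3)):
                    F ((p4 \land p1) \to \lnot p3): α-rule — add T (p4 \land p1), F \lnot p3.
                    T (p4 \land p1): α-rule — add T p4, T p1.
                    T (p3 \lor p3): β-rule — branch into T p3  //  T p3.
                      branch 1.1.2.2.2.1 (add T p3):
                        ○ open, literals {p1=true, p2=false, p3=true, p4=true}.
                      branch 1.1.2.2.2.2 (add T p3):
                        ○ open, literals {p1=true, p2=false, p3=true, p4=true}.
      branch 1.2 (add F \lnot p2, F (p4 \to p3)):
        F (p4 \to p3): α-rule — add T p4, F p3.
        F (p4 \land (((p4 \land p1) \to \lnot p3) \leftrightarrow (p3 \lor p3))): β-rule — branch into F p4  //  F (((p4 \land p1) \to \lnot p3) \leftrightarrow (p3 \lor p3)).
          branch 1.2.1 (add F p4):
            × closes — contains both p4 and \lnot p4.
          branch 1.2.2 (add F (((p4 \land p1) \to \lnot p3) \leftrightarrow (p3 \lor p3))):
            F (((p4 \land p1) \to \lnot p3) \leftrightarrow (p3 \lor p3)): β-rule — branch into T ((p4 \land p1) \to \lnot p3), F (p3 \lor p3)  //  F ((p4 \land p1) \to \lnot p3), T (p3 \lor p3).
              branch 1.2.2.1 (add T ((p4 \land p1) \to \lnot p3), F (p3 \lor p3)):
                F (p3 \lor p3): α-rule — add F p3, F p3.
                T ((p4 \land p1) \to \lnot p3): β-rule — branch into F (p4 \land p1)  //  T \lnot p3.
                  branch 1.2.2.1.1 (add F (p4 \land p1)):
                    F (p4 \land p1): β-rule — branch into F p4  //  F p1.
                      branch 1.2.2.1.1.1 (add F p4):
                        × closes — contains both p4 and \lnot p4.
                      branch 1.2.2.1.1.2 (add F p1):
                        ○ open, literals {p1=false, p2=true, p3=false, p4=true}.
                  branch 1.2.2.1.2 (add T \lnot p3):
                    ○ open, literals {p2=true, p3=false, p4=true}.
              branch 1.2.2.2 (add F ((p4 \land p1) \to \lnot p3), T (p3 \lor p3)):
                F ((p4 \land p1) \to \lnot p3): α-rule — add T (p4 \land p1), F \lnot p3.
                × closes — contains both p3 and \lnot p3.
  branch 2 (add T (\lnot p2 \leftrightarrow p4)):
    T (\lnot p2 \leftrightarrow (p4 \to p3)): β-rule — branch into T \lnot p2, T (p4 \to p3)  //  F \lnot p2, F (p4 \to p3).
      branch 2.1 (add T \lnot p2, T (p4 \to p3)):
        T (\lnot p2 \leftrightarrow p4): β-rule — branch into T \lnot p2, T p4  //  F \lnot p2, F p4.
          branch 2.1.1 (add T \lnot p2, T p4):
            T (p4 \to p3): β-rule — branch into F p4  //  T p3.
              branch 2.1.1.1 (add F p4):
                × closes — contains both p4 and \lnot p4.
              branch 2.1.1.2 (add T p3):
                ○ open, literals {p2=false, p3=true, p4=true}.
          branch 2.1.2 (add F \lnot p2, F p4):
            × closes — contains both p2 and \lnot p2.
      branch 2.2 (add F \lnot p2, F (p4 \to p3)):
        F (p4 \to p3): α-rule — add T p4, F p3.
        T (\lnot p2 \leftrightarrow p4): β-rule — branch into T \lnot p2, T p4  //  F \lnot p2, F p4.
          branch 2.2.1 (add T \lnot p2, T p4):
            × closes — contains both p2 and \lnot p2.
          branch 2.2.2 (add F \lnot p2, F p4):
            × closes — contains both p4 and \lnot p4.
10 branches closed, 5 open.
Each open branch fixes some atoms; the unmentioned ones are free. Counting distinct full assignments: branch {p1=true, p2=false, p3=true, p4=true} (none free) contributes 1 new; branch {p1=true, p2=false, p3=true, p4=true} (none free) contributes 0 new; branch {p1=false, p2=true, p3=false, p4=true} (none free) contributes 1 new; branch {p2=true, p3=false, p4=true} (p1) contributes 1 new; branch {p2=false, p3=true, p4=true} (p1) contributes 1 new. Total: 4.

4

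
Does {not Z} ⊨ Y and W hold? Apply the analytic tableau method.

No

Initial set: {not Z; not (Y and W)}.
not (Y and W): β-rule — branch into not Y  //  not W.
  branch 1 (add not Y):
    ○ open, literals {Y=false, Z=false}.
  branch 2 (add not W):
    ○ open, literals {W=false, Z=false}.
0 branches closed, 2 open.
An open branch gives a countermodel: Y=false, Z=false (unmentioned atoms arbitrary); the premises hold there but the conclusion fails.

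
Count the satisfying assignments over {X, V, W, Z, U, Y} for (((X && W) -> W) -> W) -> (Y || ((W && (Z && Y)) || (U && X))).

Initial set: {T ((((X && W) -> W) -> W) -> (Y || ((W && (Z && Y)) || (U && X))))}.
T ((((X && W) -> W) -> W) -> (Y || ((W && (Z && Y)) || (U && X)))): β-rule — branch into F (((X && W) -> W) -> W)  //  T (Y || ((W && (Z && Y)) || (U && X))).
  branch 1 (add F (((X && W) -> W) -> W)):
    F (((X && W) -> W) -> W): α-rule — add T ((X && W) -> W), F W.
    T ((X && W) -> W): β-rule — branch into F (X && W)  //  T W.
      branch 1.1 (add F (X && W)):
        F (X && W): β-rule — branch into F X  //  F W.
          branch 1.1.1 (add F X):
            ○ open, literals {W=F, X=F}.
          branch 1.1.2 (add F W):
            ○ open, literals {W=F}.
      branch 1.2 (add T W):
        × closes — contains both W and !W.
  branch 2 (add T (Y || ((W && (Z && Y)) || (U && X)))):
    T (Y || ((W && (Z && Y)) || (U && X))): β-rule — branch into T Y  //  T ((W && (Z && Y)) || (U && X)).
      branch 2.1 (add T Y):
        ○ open, literals {Y=T}.
      branch 2.2 (add T ((W && (Z && Y)) || (U && X))):
        T ((W && (Z && Y)) || (U && X)): β-rule — branch into T (W && (Z && Y))  //  T (U && X).
          branch 2.2.1 (add T (W && (Z && Y))):
            T (W && (Z && Y)): α-rule — add T W, T (Z && Y).
            T (Z && Y): α-rule — add T Z, T Y.
            ○ open, literals {W=T, Y=T, Z=T}.
          branch 2.2.2 (add T (U && X)):
            T (U && X): α-rule — add T U, T X.
            ○ open, literals {U=T, X=T}.
1 branch closed, 5 open.
Each open branch fixes some atoms; the unmentioned ones are free. Counting distinct full assignments: branch {W=F, X=F} (V, Z, U, Y) contributes 16 new; branch {W=F} (X, V, Z, U, Y) contributes 16 new; branch {Y=T} (X, V, W, Z, U) contributes 16 new; branch {W=T, Y=T, Z=T} (X, V, U) contributes 0 new; branch {U=T, X=T} (V, W, Z, Y) contributes 4 new. Total: 52.

52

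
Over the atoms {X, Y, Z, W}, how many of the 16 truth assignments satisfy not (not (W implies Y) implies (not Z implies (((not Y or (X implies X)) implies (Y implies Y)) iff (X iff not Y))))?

Initial set: {not (not (W implies Y) implies (not Z implies (((not Y or (X implies X)) implies (Y implies Y)) iff (X iff not Y))))}.
not (not (W implies Y) implies (not Z implies (((not Y or (X implies X)) implies (Y implies Y)) iff (X iff not Y)))): α-rule — add not (W implies Y), not (not Z implies (((not Y or (X implies X)) implies (Y implies Y)) iff (X iff not Y))).
not (W implies Y): α-rule — add W, not Y.
not (not Z implies (((not Y or (X implies X)) implies (Y implies Y)) iff (X iff not Y))): α-rule — add not Z, not (((not Y or (X implies X)) implies (Y implies Y)) iff (X iff not Y)).
not (((not Y or (X implies X)) implies (Y implies Y)) iff (X iff not Y)): β-rule — branch into ((not Y or (X implies X)) implies (Y implies Y)), not (X iff not Y)  //  not ((not Y or (X implies X)) implies (Y implies Y)), (X iff not Y).
  branch 1 (add ((not Y or (X implies X)) implies (Y implies Y)), not (X iff not Y)):
    ((not Y or (X implies X)) implies (Y implies Y)): β-rule — branch into not (not Y or (X implies X))  //  (Y implies Y).
      branch 1.1 (add not (not Y or (X implies X))):
        not (not Y or (X implies X)): α-rule — add not not Y, not (X implies X).
        × closes — contains both Y and not Y.
      branch 1.2 (add (Y implies Y)):
        not (X iff not Y): β-rule — branch into X, not not Y  //  not X, not Y.
          branch 1.2.1 (add X, not not Y):
            × closes — contains both Y and not Y.
          branch 1.2.2 (add not X, not Y):
            (Y implies Y): β-rule — branch into not Y  //  Y.
              branch 1.2.2.1 (add not Y):
                ○ open, literals {W=true, X=false, Y=false, Z=false}.
              branch 1.2.2.2 (add Y):
                × closes — contains both Y and not Y.
  branch 2 (add not ((not Y or (X implies X)) implies (Y implies Y)), (X iff not Y)):
    not ((not Y or (X implies X)) implies (Y implies Y)): α-rule — add (not Y or (X implies X)), not (Y implies Y).
    not (Y implies Y): α-rule — add Y, not Y.
    × closes — contains both Y and not Y.
4 branches closed, 1 open.
Each open branch fixes some atoms; the unmentioned ones are free. Counting distinct full assignments: branch {W=true, X=false, Y=false, Z=false} (none free) contributes 1 new. Total: 1.

1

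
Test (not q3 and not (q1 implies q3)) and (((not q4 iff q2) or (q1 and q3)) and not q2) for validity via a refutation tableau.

Not valid

Assume the negation and expand:
Initial set: {not ((not q3 and not (q1 implies q3)) and (((not q4 iff q2) or (q1 and q3)) and not q2))}.
not ((not q3 and not (q1 implies q3)) and (((not q4 iff q2) or (q1 and q3)) and not q2)): β-rule — branch into not (not q3 and not (q1 implies q3))  //  not (((not q4 iff q2) or (q1 and q3)) and not q2).
  branch 1 (add not (not q3 and not (q1 implies q3))):
    not (not q3 and not (q1 implies q3)): β-rule — branch into not not q3  //  not not (q1 implies q3).
      branch 1.1 (add not not q3):
        ○ open, literals {q3=1}.
      branch 1.2 (add not not (q1 implies q3)):
        not not (q1 implies q3): β-rule — branch into not q1  //  q3.
          branch 1.2.1 (add not q1):
            ○ open, literals {q1=0}.
          branch 1.2.2 (add q3):
            ○ open, literals {q3=1}.
  branch 2 (add not (((not q4 iff q2) or (q1 and q3)) and not q2)):
    not (((not q4 iff q2) or (q1 and q3)) and not q2): β-rule — branch into not ((not q4 iff q2) or (q1 and q3))  //  not not q2.
      branch 2.1 (add not ((not q4 iff q2) or (q1 and q3))):
        not ((not q4 iff q2) or (q1 and q3)): α-rule — add not (not q4 iff q2), not (q1 and q3).
        not (not q4 iff q2): β-rule — branch into not q4, not q2  //  not not q4, q2.
          branch 2.1.1 (add not q4, not q2):
            not (q1 and q3): β-rule — branch into not q1  //  not q3.
              branch 2.1.1.1 (add not q1):
                ○ open, literals {q1=0, q2=0, q4=0}.
              branch 2.1.1.2 (add not q3):
                ○ open, literals {q2=0, q3=0, q4=0}.
          branch 2.1.2 (add not not q4, q2):
            not (q1 and q3): β-rule — branch into not q1  //  not q3.
              branch 2.1.2.1 (add not q1):
                ○ open, literals {q1=0, q2=1, q4=1}.
              branch 2.1.2.2 (add not q3):
                ○ open, literals {q2=1, q3=0, q4=1}.
      branch 2.2 (add not not q2):
        ○ open, literals {q2=1}.
0 branches closed, 8 open.
An open branch gives a countermodel: q3=1 (unmentioned atoms arbitrary); under it the original formula is false.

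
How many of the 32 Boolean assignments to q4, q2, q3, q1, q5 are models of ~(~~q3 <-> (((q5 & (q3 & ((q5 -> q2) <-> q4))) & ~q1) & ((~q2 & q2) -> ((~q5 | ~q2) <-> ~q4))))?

14

Initial set: {~(~~q3 <-> (((q5 & (q3 & ((q5 -> q2) <-> q4))) & ~q1) & ((~q2 & q2) -> ((~q5 | ~q2) <-> ~q4))))}.
~(~~q3 <-> (((q5 & (q3 & ((q5 -> q2) <-> q4))) & ~q1) & ((~q2 & q2) -> ((~q5 | ~q2) <-> ~q4)))): β-rule — branch into ~~q3, ~(((q5 & (q3 & ((q5 -> q2) <-> q4))) & ~q1) & ((~q2 & q2) -> ((~q5 | ~q2) <-> ~q4)))  //  ~~~q3, (((q5 & (q3 & ((q5 -> q2) <-> q4))) & ~q1) & ((~q2 & q2) -> ((~q5 | ~q2) <-> ~q4))).
  branch 1 (add ~~q3, ~(((q5 & (q3 & ((q5 -> q2) <-> q4))) & ~q1) & ((~q2 & q2) -> ((~q5 | ~q2) <-> ~q4)))):
    ~~q3: drop double negation, giving q3.
    ~(((q5 & (q3 & ((q5 -> q2) <-> q4))) & ~q1) & ((~q2 & q2) -> ((~q5 | ~q2) <-> ~q4))): β-rule — branch into ~((q5 & (q3 & ((q5 -> q2) <-> q4))) & ~q1)  //  ~((~q2 & q2) -> ((~q5 | ~q2) <-> ~q4)).
      branch 1.1 (add ~((q5 & (q3 & ((q5 -> q2) <-> q4))) & ~q1)):
        ~((q5 & (q3 & ((q5 -> q2) <-> q4))) & ~q1): β-rule — branch into ~(q5 & (q3 & ((q5 -> q2) <-> q4)))  //  ~~q1.
          branch 1.1.1 (add ~(q5 & (q3 & ((q5 -> q2) <-> q4)))):
            ~(q5 & (q3 & ((q5 -> q2) <-> q4))): β-rule — branch into ~q5  //  ~(q3 & ((q5 -> q2) <-> q4)).
              branch 1.1.1.1 (add ~q5):
                ○ open, literals {q3=1, q5=0}.
              branch 1.1.1.2 (add ~(q3 & ((q5 -> q2) <-> q4))):
                ~(q3 & ((q5 -> q2) <-> q4)): β-rule — branch into ~q3  //  ~((q5 -> q2) <-> q4).
                  branch 1.1.1.2.1 (add ~q3):
                    × closes — contains both q3 and ~q3.
                  branch 1.1.1.2.2 (add ~((q5 -> q2) <-> q4)):
                    ~((q5 -> q2) <-> q4): β-rule — branch into (q5 -> q2), ~q4  //  ~(q5 -> q2), q4.
                      branch 1.1.1.2.2.1 (add (q5 -> q2), ~q4):
                        (q5 -> q2): β-rule — branch into ~q5  //  q2.
                          branch 1.1.1.2.2.1.1 (add ~q5):
                            ○ open, literals {q3=1, q4=0, q5=0}.
                          branch 1.1.1.2.2.1.2 (add q2):
                            ○ open, literals {q2=1, q3=1, q4=0}.
                      branch 1.1.1.2.2.2 (add ~(q5 -> q2), q4):
                        ~(q5 -> q2): α-rule — add q5, ~q2.
                        ○ open, literals {q2=0, q3=1, q4=1, q5=1}.
          branch 1.1.2 (add ~~q1):
            ○ open, literals {q1=1, q3=1}.
      branch 1.2 (add ~((~q2 & q2) -> ((~q5 | ~q2) <-> ~q4))):
        ~((~q2 & q2) -> ((~q5 | ~q2) <-> ~q4)): α-rule — add (~q2 & q2), ~((~q5 | ~q2) <-> ~q4).
        (~q2 & q2): α-rule — add ~q2, q2.
        × closes — contains both q2 and ~q2.
  branch 2 (add ~~~q3, (((q5 & (q3 & ((q5 -> q2) <-> q4))) & ~q1) & ((~q2 & q2) -> ((~q5 | ~q2) <-> ~q4)))):
    ~~~q3: drop double negation, giving ~q3.
    (((q5 & (q3 & ((q5 -> q2) <-> q4))) & ~q1) & ((~q2 & q2) -> ((~q5 | ~q2) <-> ~q4))): α-rule — add ((q5 & (q3 & ((q5 -> q2) <-> q4))) & ~q1), ((~q2 & q2) -> ((~q5 | ~q2) <-> ~q4)).
    ((q5 & (q3 & ((q5 -> q2) <-> q4))) & ~q1): α-rule — add (q5 & (q3 & ((q5 -> q2) <-> q4))), ~q1.
    (q5 & (q3 & ((q5 -> q2) <-> q4))): α-rule — add q5, (q3 & ((q5 -> q2) <-> q4)).
    (q3 & ((q5 -> q2) <-> q4)): α-rule — add q3, ((q5 -> q2) <-> q4).
    × closes — contains both q3 and ~q3.
3 branches closed, 5 open.
Each open branch fixes some atoms; the unmentioned ones are free. Counting distinct full assignments: branch {q3=1, q5=0} (q4, q2, q1) contributes 8 new; branch {q3=1, q4=0, q5=0} (q2, q1) contributes 0 new; branch {q2=1, q3=1, q4=0} (q1, q5) contributes 2 new; branch {q2=0, q3=1, q4=1, q5=1} (q1) contributes 2 new; branch {q1=1, q3=1} (q4, q2, q5) contributes 2 new. Total: 14.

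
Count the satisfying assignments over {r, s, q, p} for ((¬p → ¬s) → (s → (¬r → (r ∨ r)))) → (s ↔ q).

9

Initial set: {T (((¬p → ¬s) → (s → (¬r → (r ∨ r)))) → (s ↔ q))}.
T (((¬p → ¬s) → (s → (¬r → (r ∨ r)))) → (s ↔ q)): β-rule — branch into F ((¬p → ¬s) → (s → (¬r → (r ∨ r))))  //  T (s ↔ q).
  branch 1 (add F ((¬p → ¬s) → (s → (¬r → (r ∨ r))))):
    F ((¬p → ¬s) → (s → (¬r → (r ∨ r)))): α-rule — add T (¬p → ¬s), F (s → (¬r → (r ∨ r))).
    F (s → (¬r → (r ∨ r))): α-rule — add T s, F (¬r → (r ∨ r)).
    F (¬r → (r ∨ r)): α-rule — add T ¬r, F (r ∨ r).
    F (r ∨ r): α-rule — add F r, F r.
    T (¬p → ¬s): β-rule — branch into F ¬p  //  T ¬s.
      branch 1.1 (add F ¬p):
        ○ open, literals {p=1, r=0, s=1}.
      branch 1.2 (add T ¬s):
        × closes — contains both s and ¬s.
  branch 2 (add T (s ↔ q)):
    T (s ↔ q): β-rule — branch into T s, T q  //  F s, F q.
      branch 2.1 (add T s, T q):
        ○ open, literals {q=1, s=1}.
      branch 2.2 (add F s, F q):
        ○ open, literals {q=0, s=0}.
1 branch closed, 3 open.
Each open branch fixes some atoms; the unmentioned ones are free. Counting distinct full assignments: branch {p=1, r=0, s=1} (q) contributes 2 new; branch {q=1, s=1} (r, p) contributes 3 new; branch {q=0, s=0} (r, p) contributes 4 new. Total: 9.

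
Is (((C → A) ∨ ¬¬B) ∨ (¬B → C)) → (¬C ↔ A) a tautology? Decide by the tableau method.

Not valid

Assume the negation and expand:
Initial set: {¬((((C → A) ∨ ¬¬B) ∨ (¬B → C)) → (¬C ↔ A))}.
¬((((C → A) ∨ ¬¬B) ∨ (¬B → C)) → (¬C ↔ A)): α-rule — add (((C → A) ∨ ¬¬B) ∨ (¬B → C)), ¬(¬C ↔ A).
(((C → A) ∨ ¬¬B) ∨ (¬B → C)): β-rule — branch into ((C → A) ∨ ¬¬B)  //  (¬B → C).
  branch 1 (add ((C → A) ∨ ¬¬B)):
    ¬(¬C ↔ A): β-rule — branch into ¬C, ¬A  //  ¬¬C, A.
      branch 1.1 (add ¬C, ¬A):
        ((C → A) ∨ ¬¬B): β-rule — branch into (C → A)  //  ¬¬B.
          branch 1.1.1 (add (C → A)):
            (C → A): β-rule — branch into ¬C  //  A.
              branch 1.1.1.1 (add ¬C):
                ○ open, literals {A=0, C=0}.
              branch 1.1.1.2 (add A):
                × closes — contains both A and ¬A.
          branch 1.1.2 (add ¬¬B):
            ¬¬B: drop double negation, giving B.
            ○ open, literals {A=0, B=1, C=0}.
      branch 1.2 (add ¬¬C, A):
        ((C → A) ∨ ¬¬B): β-rule — branch into (C → A)  //  ¬¬B.
          branch 1.2.1 (add (C → A)):
            (C → A): β-rule — branch into ¬C  //  A.
              branch 1.2.1.1 (add ¬C):
                × closes — contains both C and ¬C.
              branch 1.2.1.2 (add A):
                ○ open, literals {A=1, C=1}.
          branch 1.2.2 (add ¬¬B):
            ¬¬B: drop double negation, giving B.
            ○ open, literals {A=1, B=1, C=1}.
  branch 2 (add (¬B → C)):
    ¬(¬C ↔ A): β-rule — branch into ¬C, ¬A  //  ¬¬C, A.
      branch 2.1 (add ¬C, ¬A):
        (¬B → C): β-rule — branch into ¬¬B  //  C.
          branch 2.1.1 (add ¬¬B):
            ○ open, literals {A=0, B=1, C=0}.
          branch 2.1.2 (add C):
            × closes — contains both C and ¬C.
      branch 2.2 (add ¬¬C, A):
        (¬B → C): β-rule — branch into ¬¬B  //  C.
          branch 2.2.1 (add ¬¬B):
            ○ open, literals {A=1, B=1, C=1}.
          branch 2.2.2 (add C):
            ○ open, literals {A=1, C=1}.
3 branches closed, 7 open.
An open branch gives a countermodel: A=0, C=0 (unmentioned atoms arbitrary); under it the original formula is false.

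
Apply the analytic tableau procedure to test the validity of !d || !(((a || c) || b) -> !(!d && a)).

Assume the negation and expand:
Initial set: {!(!d || !(((a || c) || b) -> !(!d && a)))}.
!(!d || !(((a || c) || b) -> !(!d && a))): α-rule — add !!d, !!(((a || c) || b) -> !(!d && a)).
!!(((a || c) || b) -> !(!d && a)): β-rule — branch into !((a || c) || b)  //  !(!d && a).
  branch 1 (add !((a || c) || b)):
    !((a || c) || b): α-rule — add !(a || c), !b.
    !(a || c): α-rule — add !a, !c.
    ○ open, literals {a=0, b=0, c=0, d=1}.
  branch 2 (add !(!d && a)):
    !(!d && a): β-rule — branch into !!d  //  !a.
      branch 2.1 (add !!d):
        ○ open, literals {d=1}.
      branch 2.2 (add !a):
        ○ open, literals {a=0, d=1}.
0 branches closed, 3 open.
An open branch gives a countermodel: a=0, b=0, c=0, d=1 (unmentioned atoms arbitrary); under it the original formula is false.

Not valid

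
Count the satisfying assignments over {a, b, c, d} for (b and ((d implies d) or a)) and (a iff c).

Initial set: {((b and ((d implies d) or a)) and (a iff c))}.
((b and ((d implies d) or a)) and (a iff c)): α-rule — add (b and ((d implies d) or a)), (a iff c).
(b and ((d implies d) or a)): α-rule — add b, ((d implies d) or a).
(a iff c): β-rule — branch into a, c  //  not a, not c.
  branch 1 (add a, c):
    ((d implies d) or a): β-rule — branch into (d implies d)  //  a.
      branch 1.1 (add (d implies d)):
        (d implies d): β-rule — branch into not d  //  d.
          branch 1.1.1 (add not d):
            ○ open, literals {a=1, b=1, c=1, d=0}.
          branch 1.1.2 (add d):
            ○ open, literals {a=1, b=1, c=1, d=1}.
      branch 1.2 (add a):
        ○ open, literals {a=1, b=1, c=1}.
  branch 2 (add not a, not c):
    ((d implies d) or a): β-rule — branch into (d implies d)  //  a.
      branch 2.1 (add (d implies d)):
        (d implies d): β-rule — branch into not d  //  d.
          branch 2.1.1 (add not d):
            ○ open, literals {a=0, b=1, c=0, d=0}.
          branch 2.1.2 (add d):
            ○ open, literals {a=0, b=1, c=0, d=1}.
      branch 2.2 (add a):
        × closes — contains both a and not a.
1 branch closed, 5 open.
Each open branch fixes some atoms; the unmentioned ones are free. Counting distinct full assignments: branch {a=1, b=1, c=1, d=0} (none free) contributes 1 new; branch {a=1, b=1, c=1, d=1} (none free) contributes 1 new; branch {a=1, b=1, c=1} (d) contributes 0 new; branch {a=0, b=1, c=0, d=0} (none free) contributes 1 new; branch {a=0, b=1, c=0, d=1} (none free) contributes 1 new. Total: 4.

4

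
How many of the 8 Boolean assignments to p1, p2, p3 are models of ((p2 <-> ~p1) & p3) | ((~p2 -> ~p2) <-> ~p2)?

5

Initial set: {(((p2 <-> ~p1) & p3) | ((~p2 -> ~p2) <-> ~p2))}.
(((p2 <-> ~p1) & p3) | ((~p2 -> ~p2) <-> ~p2)): β-rule — branch into ((p2 <-> ~p1) & p3)  //  ((~p2 -> ~p2) <-> ~p2).
  branch 1 (add ((p2 <-> ~p1) & p3)):
    ((p2 <-> ~p1) & p3): α-rule — add (p2 <-> ~p1), p3.
    (p2 <-> ~p1): β-rule — branch into p2, ~p1  //  ~p2, ~~p1.
      branch 1.1 (add p2, ~p1):
        ○ open, literals {p1=0, p2=1, p3=1}.
      branch 1.2 (add ~p2, ~~p1):
        ○ open, literals {p1=1, p2=0, p3=1}.
  branch 2 (add ((~p2 -> ~p2) <-> ~p2)):
    ((~p2 -> ~p2) <-> ~p2): β-rule — branch into (~p2 -> ~p2), ~p2  //  ~(~p2 -> ~p2), ~~p2.
      branch 2.1 (add (~p2 -> ~p2), ~p2):
        (~p2 -> ~p2): β-rule — branch into ~~p2  //  ~p2.
          branch 2.1.1 (add ~~p2):
            × closes — contains both p2 and ~p2.
          branch 2.1.2 (add ~p2):
            ○ open, literals {p2=0}.
      branch 2.2 (add ~(~p2 -> ~p2), ~~p2):
        ~(~p2 -> ~p2): α-rule — add ~p2, ~~p2.
        × closes — contains both p2 and ~p2.
2 branches closed, 3 open.
Each open branch fixes some atoms; the unmentioned ones are free. Counting distinct full assignments: branch {p1=0, p2=1, p3=1} (none free) contributes 1 new; branch {p1=1, p2=0, p3=1} (none free) contributes 1 new; branch {p2=0} (p1, p3) contributes 3 new. Total: 5.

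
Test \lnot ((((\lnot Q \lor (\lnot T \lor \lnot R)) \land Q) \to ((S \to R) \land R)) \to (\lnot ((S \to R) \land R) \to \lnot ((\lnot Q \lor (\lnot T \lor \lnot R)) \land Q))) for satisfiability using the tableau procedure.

Unsatisfiable

Initial set: {T \lnot ((((\lnot Q \lor (\lnot T \lor \lnot R)) \land Q) \to ((S \to R) \land R)) \to (\lnot ((S \to R) \land R) \to \lnot ((\lnot Q \lor (\lnot T \lor \lnot R)) \land Q)))}.
T \lnot ((((\lnot Q \lor (\lnot T \lor \lnot R)) \land Q) \to ((S \to R) \land R)) \to (\lnot ((S \to R) \land R) \to \lnot ((\lnot Q \lor (\lnot T \lor \lnot R)) \land Q))): α-rule — add T (((\lnot Q \lor (\lnot T \lor \lnot R)) \land Q) \to ((S \to R) \land R)), F (\lnot ((S \to R) \land R) \to \lnot ((\lnot Q \lor (\lnot T \lor \lnot R)) \land Q)).
F (\lnot ((S \to R) \land R) \to \lnot ((\lnot Q \lor (\lnot T \lor \lnot R)) \land Q)): α-rule — add T \lnot ((S \to R) \land R), F \lnot ((\lnot Q \lor (\lnot T \lor \lnot R)) \land Q).
F \lnot ((\lnot Q \lor (\lnot T \lor \lnot R)) \land Q): α-rule — add T (\lnot Q \lor (\lnot T \lor \lnot R)), T Q.
T (((\lnot Q \lor (\lnot T \lor \lnot R)) \land Q) \to ((S \to R) \land R)): β-rule — branch into F ((\lnot Q \lor (\lnot T \lor \lnot R)) \land Q)  //  T ((S \to R) \land R).
  branch 1 (add F ((\lnot Q \lor (\lnot T \lor \lnot R)) \land Q)):
    T \lnot ((S \to R) \land R): β-rule — branch into F (S \to R)  //  F R.
      branch 1.1 (add F (S \to R)):
        F (S \to R): α-rule — add T S, F R.
        T (\lnot Q \lor (\lnot T \lor \lnot R)): β-rule — branch into T \lnot Q  //  T (\lnot T \lor \lnot R).
          branch 1.1.1 (add T \lnot Q):
            × closes — contains both Q and \lnot Q.
          branch 1.1.2 (add T (\lnot T \lor \lnot R)):
            F ((\lnot Q \lor (\lnot T \lor \lnot R)) \land Q): β-rule — branch into F (\lnot Q \lor (\lnot T \lor \lnot R))  //  F Q.
              branch 1.1.2.1 (add F (\lnot Q \lor (\lnot T \lor \lnot R))):
                F (\lnot Q \lor (\lnot T \lor \lnot R)): α-rule — add F \lnot Q, F (\lnot T \lor \lnot R).
                F (\lnot T \lor \lnot R): α-rule — add F \lnot T, F \lnot R.
                × closes — contains both R and \lnot R.
              branch 1.1.2.2 (add F Q):
                × closes — contains both Q and \lnot Q.
      branch 1.2 (add F R):
        T (\lnot Q \lor (\lnot T \lor \lnot R)): β-rule — branch into T \lnot Q  //  T (\lnot T \lor \lnot R).
          branch 1.2.1 (add T \lnot Q):
            × closes — contains both Q and \lnot Q.
          branch 1.2.2 (add T (\lnot T \lor \lnot R)):
            F ((\lnot Q \lor (\lnot T \lor \lnot R)) \land Q): β-rule — branch into F (\lnot Q \lor (\lnot T \lor \lnot R))  //  F Q.
              branch 1.2.2.1 (add F (\lnot Q \lor (\lnot T \lor \lnot R))):
                F (\lnot Q \lor (\lnot T \lor \lnot R)): α-rule — add F \lnot Q, F (\lnot T \lor \lnot R).
                F (\lnot T \lor \lnot R): α-rule — add F \lnot T, F \lnot R.
                × closes — contains both R and \lnot R.
              branch 1.2.2.2 (add F Q):
                × closes — contains both Q and \lnot Q.
  branch 2 (add T ((S \to R) \land R)):
    T ((S \to R) \land R): α-rule — add T (S \to R), T R.
    T \lnot ((S \to R) \land R): β-rule — branch into F (S \to R)  //  F R.
      branch 2.1 (add F (S \to R)):
        F (S \to R): α-rule — add T S, F R.
        × closes — contains both R and \lnot R.
      branch 2.2 (add F R):
        × closes — contains both R and \lnot R.
All 8 branches close.
Every branch closed; the formula is unsatisfiable.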